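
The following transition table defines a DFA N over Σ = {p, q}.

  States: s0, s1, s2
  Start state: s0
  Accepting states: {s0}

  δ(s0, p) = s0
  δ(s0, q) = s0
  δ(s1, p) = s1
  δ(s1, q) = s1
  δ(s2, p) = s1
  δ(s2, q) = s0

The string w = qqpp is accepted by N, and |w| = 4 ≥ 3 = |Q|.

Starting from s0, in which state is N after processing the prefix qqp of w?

s0

Run of N on the first 3 characters of w = q q p:
  step 0: s0  (start)
  step 1: s0  (read q: s0→s0)
  step 2: s0  (read q: s0→s0)
  step 3: s0  (read p: s0→s0)

After reading 3 characters, N is in state s0.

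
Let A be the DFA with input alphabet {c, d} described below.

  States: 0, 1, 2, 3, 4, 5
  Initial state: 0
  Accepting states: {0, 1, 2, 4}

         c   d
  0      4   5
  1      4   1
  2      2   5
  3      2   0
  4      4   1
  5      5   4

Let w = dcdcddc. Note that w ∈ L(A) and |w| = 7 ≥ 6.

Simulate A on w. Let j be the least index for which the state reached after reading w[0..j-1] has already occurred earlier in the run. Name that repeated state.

Run of A on w = d c d c d d c:
  step 0: 0  (start)
  step 1: 5  (read d: 0→5)
  step 2: 5  (read c: 5→5)   ← first repeat (5 seen earlier)
  step 3: 4  (read d: 5→4)
  step 4: 4  (read c: 4→4)
  step 5: 1  (read d: 4→1)
  step 6: 1  (read d: 1→1)
  step 7: 4  (read c: 1→4)

The earliest repeat is at step j = 2: A is in 5, which it already visited at step i = 1.
With |Q| = 6, pigeonhole forces a state repeat no later than step 6; the substring read between the first and second visits to that state can be pumped.

5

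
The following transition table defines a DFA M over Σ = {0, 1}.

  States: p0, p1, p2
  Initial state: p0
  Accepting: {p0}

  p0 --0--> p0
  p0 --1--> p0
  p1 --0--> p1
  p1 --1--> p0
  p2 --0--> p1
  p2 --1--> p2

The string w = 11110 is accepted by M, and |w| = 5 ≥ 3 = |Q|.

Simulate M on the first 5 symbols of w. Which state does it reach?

p0

Run of M on the first 5 characters of w = 1 1 1 1 0:
  step 0: p0  (start)
  step 1: p0  (read 1: p0→p0)
  step 2: p0  (read 1: p0→p0)
  step 3: p0  (read 1: p0→p0)
  step 4: p0  (read 1: p0→p0)
  step 5: p0  (read 0: p0→p0)

After reading 5 characters, M is in state p0.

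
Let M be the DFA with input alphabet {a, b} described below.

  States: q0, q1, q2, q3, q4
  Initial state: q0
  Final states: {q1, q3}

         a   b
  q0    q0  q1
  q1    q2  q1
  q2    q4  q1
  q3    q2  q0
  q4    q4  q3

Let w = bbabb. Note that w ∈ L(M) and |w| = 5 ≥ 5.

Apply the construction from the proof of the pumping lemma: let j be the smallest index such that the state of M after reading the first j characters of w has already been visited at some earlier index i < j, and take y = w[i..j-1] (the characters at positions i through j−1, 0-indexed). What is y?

b

State sequence: q0 -b-> q1 -b-> q1 -a-> q2 -b-> q1 -b-> q1
First repeat at step 2: q1 was already visited.

So i = 1, j = 2, giving x = w[0:1] = b, y = w[1:2] = b, z = w[2:5] = abb.
Check: |xy| = 2 ≤ 5 and |y| = 1 ≥ 1. Reading y takes M from q1 back to q1, so every xyⁱz is accepted.
With |Q| = 5, pigeonhole forces a state repeat no later than step 5; the substring read between the first and second visits to that state can be pumped.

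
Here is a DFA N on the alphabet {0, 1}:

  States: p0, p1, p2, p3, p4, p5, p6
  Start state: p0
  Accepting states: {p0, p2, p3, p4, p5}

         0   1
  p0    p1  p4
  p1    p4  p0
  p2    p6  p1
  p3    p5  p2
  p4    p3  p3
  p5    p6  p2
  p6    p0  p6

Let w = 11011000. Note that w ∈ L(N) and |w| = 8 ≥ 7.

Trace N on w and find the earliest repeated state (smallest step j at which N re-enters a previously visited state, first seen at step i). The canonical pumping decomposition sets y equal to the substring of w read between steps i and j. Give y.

10110

Run of N on w = 1 1 0 1 1 0 0 0:
  step 0: p0  (start)
  step 1: p4  (read 1: p0→p4)
  step 2: p3  (read 1: p4→p3)
  step 3: p5  (read 0: p3→p5)
  step 4: p2  (read 1: p5→p2)
  step 5: p1  (read 1: p2→p1)
  step 6: p4  (read 0: p1→p4)   ← first repeat (p4 seen earlier)
  step 7: p3  (read 0: p4→p3)
  step 8: p5  (read 0: p3→p5)

So i = 1, j = 6, giving x = w[0:1] = 1, y = w[1:6] = 10110, z = w[6:8] = 00.
Check: |xy| = 6 ≤ 7 and |y| = 5 ≥ 1. Reading y takes N from p4 back to p4, so every xyⁱz is accepted.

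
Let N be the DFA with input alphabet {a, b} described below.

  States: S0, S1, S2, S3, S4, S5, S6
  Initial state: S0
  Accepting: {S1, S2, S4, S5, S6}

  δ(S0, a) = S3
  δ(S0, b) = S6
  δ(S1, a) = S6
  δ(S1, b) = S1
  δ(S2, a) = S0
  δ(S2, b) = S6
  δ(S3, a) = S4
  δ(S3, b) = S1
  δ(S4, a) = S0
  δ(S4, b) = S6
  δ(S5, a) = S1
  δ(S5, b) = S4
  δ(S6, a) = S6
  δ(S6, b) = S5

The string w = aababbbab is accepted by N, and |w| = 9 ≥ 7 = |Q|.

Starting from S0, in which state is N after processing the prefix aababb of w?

State sequence: S0 -a-> S3 -a-> S4 -b-> S6 -a-> S6 -b-> S5 -b-> S4

After reading 6 characters, N is in state S4.

S4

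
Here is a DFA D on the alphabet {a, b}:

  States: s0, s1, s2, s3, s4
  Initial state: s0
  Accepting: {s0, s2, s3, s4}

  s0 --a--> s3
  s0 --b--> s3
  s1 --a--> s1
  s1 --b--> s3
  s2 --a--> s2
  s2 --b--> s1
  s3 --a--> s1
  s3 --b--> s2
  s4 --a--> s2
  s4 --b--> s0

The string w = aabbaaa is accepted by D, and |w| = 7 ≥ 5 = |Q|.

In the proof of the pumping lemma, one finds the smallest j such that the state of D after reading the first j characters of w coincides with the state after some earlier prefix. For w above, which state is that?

Run of D on w = a a b b a a a:
  step 0: s0  (start)
  step 1: s3  (read a: s0→s3)
  step 2: s1  (read a: s3→s1)
  step 3: s3  (read b: s1→s3)   ← first repeat (s3 seen earlier)
  step 4: s2  (read b: s3→s2)
  step 5: s2  (read a: s2→s2)
  step 6: s2  (read a: s2→s2)
  step 7: s2  (read a: s2→s2)

The earliest repeat is at step j = 3: D is in s3, which it already visited at step i = 1.

s3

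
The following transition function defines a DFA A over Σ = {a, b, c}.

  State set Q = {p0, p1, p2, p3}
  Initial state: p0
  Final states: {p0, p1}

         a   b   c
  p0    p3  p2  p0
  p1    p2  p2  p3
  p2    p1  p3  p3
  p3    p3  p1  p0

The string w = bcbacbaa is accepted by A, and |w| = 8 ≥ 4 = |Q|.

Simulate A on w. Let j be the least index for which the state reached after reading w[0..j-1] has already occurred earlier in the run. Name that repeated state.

State sequence: p0 -b-> p2 -c-> p3 -b-> p1 -a-> p2 -c-> p3 -b-> p1 -a-> p2 -a-> p1
First repeat at step 4: p2 was already visited.

The earliest repeat is at step j = 4: A is in p2, which it already visited at step i = 1.
The DFA has 4 states, so the proof of the pumping lemma guarantees a repeated state among the first 4+1 visited; the segment between the two visits is the pumpable y.

p2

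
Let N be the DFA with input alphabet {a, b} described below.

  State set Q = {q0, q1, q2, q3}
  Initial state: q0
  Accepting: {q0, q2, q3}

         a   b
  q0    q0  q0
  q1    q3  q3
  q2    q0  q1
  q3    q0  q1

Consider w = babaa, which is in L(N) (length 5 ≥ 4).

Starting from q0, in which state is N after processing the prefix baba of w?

Run of N on the first 4 characters of w = b a b a:
  step 0: q0  (start)
  step 1: q0  (read b: q0→q0)
  step 2: q0  (read a: q0→q0)
  step 3: q0  (read b: q0→q0)
  step 4: q0  (read a: q0→q0)

After reading 4 characters, N is in state q0.
(This kind of state-tracing is the core of the pumping-lemma construction: with 4 states, pigeonhole forces a repeat within the first 4 steps.)

q0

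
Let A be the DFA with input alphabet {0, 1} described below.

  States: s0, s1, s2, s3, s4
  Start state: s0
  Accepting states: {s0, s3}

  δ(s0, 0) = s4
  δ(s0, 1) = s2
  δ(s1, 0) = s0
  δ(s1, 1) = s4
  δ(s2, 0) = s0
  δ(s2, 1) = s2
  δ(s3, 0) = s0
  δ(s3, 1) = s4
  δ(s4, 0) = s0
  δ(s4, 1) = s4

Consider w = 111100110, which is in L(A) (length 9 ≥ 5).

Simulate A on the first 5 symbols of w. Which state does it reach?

s0

State sequence: s0 -1-> s2 -1-> s2 -1-> s2 -1-> s2 -0-> s0

After reading 5 characters, A is in state s0.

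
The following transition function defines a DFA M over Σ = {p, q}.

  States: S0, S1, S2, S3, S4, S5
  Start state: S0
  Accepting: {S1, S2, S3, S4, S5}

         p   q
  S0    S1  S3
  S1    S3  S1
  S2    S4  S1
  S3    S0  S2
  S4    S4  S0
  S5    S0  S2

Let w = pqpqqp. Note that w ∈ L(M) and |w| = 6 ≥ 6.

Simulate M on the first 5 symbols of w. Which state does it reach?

State sequence: S0 -p-> S1 -q-> S1 -p-> S3 -q-> S2 -q-> S1

After reading 5 characters, M is in state S1.

S1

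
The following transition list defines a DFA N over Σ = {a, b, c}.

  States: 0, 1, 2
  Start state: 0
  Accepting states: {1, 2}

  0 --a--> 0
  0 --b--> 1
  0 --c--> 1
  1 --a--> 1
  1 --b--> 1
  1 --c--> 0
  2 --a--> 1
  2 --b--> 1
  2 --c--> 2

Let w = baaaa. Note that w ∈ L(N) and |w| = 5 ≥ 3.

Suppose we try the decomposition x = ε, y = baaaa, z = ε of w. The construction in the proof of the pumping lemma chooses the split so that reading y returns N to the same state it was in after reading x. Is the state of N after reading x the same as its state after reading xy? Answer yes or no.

no

State sequence: 0 -b-> 1 -a-> 1 -a-> 1 -a-> 1 -a-> 1

After x (step 0): 0. After xy (step 5): 1.
They differ (0 ≠ 1), so y is not a cycle from the state after x; this split is not the one the pumping-lemma construction produces, and pumping y need not keep the string in L(N).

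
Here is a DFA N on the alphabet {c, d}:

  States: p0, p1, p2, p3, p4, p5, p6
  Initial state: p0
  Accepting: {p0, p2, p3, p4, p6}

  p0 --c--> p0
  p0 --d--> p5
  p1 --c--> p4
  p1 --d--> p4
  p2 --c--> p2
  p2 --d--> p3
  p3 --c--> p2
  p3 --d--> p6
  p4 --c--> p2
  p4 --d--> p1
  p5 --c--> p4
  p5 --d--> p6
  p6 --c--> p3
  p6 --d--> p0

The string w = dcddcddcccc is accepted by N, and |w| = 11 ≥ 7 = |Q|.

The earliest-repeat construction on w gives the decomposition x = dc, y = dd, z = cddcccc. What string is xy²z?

xy^2z = dc·dd·dd·cddcccc = dcddddcddcccc.
Reading y = dd takes N from p4 back to p4, so after x·y·y the machine is still in p4, and z then leads to the accepting state p2. Hence dcddddcddcccc ∈ L(N).

dcddddcddcccc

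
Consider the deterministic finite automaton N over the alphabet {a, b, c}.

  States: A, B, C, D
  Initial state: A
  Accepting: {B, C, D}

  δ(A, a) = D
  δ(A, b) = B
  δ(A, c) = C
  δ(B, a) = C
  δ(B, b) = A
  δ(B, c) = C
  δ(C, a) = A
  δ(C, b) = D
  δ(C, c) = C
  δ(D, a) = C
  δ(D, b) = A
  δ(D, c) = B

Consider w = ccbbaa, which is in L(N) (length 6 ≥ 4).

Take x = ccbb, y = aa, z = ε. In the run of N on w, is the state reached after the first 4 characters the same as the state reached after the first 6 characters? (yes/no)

no

Run of N on the first 6 characters of w = c c b b a a:
  step 0: A  (start)
  step 1: C  (read c: A→C)
  step 2: C  (read c: C→C)
  step 3: D  (read b: C→D)
  step 4: A  (read b: D→A)
  step 5: D  (read a: A→D)
  step 6: C  (read a: D→C)

After x (step 4): A. After xy (step 6): C.
They differ (A ≠ C), so y is not a cycle from the state after x; this split is not the one the pumping-lemma construction produces, and pumping y need not keep the string in L(N).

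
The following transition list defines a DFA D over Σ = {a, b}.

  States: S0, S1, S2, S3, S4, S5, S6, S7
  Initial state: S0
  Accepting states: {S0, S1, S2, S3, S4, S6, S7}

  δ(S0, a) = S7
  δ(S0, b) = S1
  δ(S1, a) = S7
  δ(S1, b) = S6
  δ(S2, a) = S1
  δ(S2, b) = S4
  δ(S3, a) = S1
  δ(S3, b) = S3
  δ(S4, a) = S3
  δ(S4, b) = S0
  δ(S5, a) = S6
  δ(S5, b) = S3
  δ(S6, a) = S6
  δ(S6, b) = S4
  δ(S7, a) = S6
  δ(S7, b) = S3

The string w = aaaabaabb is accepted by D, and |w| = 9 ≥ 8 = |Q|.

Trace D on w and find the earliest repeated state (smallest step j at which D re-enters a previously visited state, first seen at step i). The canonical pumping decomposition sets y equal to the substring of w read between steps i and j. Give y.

State sequence: S0 -a-> S7 -a-> S6 -a-> S6 -a-> S6 -b-> S4 -a-> S3 -a-> S1 -b-> S6 -b-> S4
First repeat at step 3: S6 was already visited.

So i = 2, j = 3, giving x = w[0:2] = aa, y = w[2:3] = a, z = w[3:9] = abaabb.
Check: |xy| = 3 ≤ 8 and |y| = 1 ≥ 1. Reading y takes D from S6 back to S6, so every xyⁱz is accepted.

a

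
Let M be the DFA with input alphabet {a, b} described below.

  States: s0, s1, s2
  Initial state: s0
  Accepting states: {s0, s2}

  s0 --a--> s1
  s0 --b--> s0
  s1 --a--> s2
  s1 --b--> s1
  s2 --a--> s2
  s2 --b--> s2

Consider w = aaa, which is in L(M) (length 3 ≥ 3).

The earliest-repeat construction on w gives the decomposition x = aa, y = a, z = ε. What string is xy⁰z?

aa

xy⁰z = xz = aa·ε = aa.
Reading y = a takes M from s2 back to s2, so after x the machine is still in s2, and z then leads to the accepting state s2. Hence aa ∈ L(M).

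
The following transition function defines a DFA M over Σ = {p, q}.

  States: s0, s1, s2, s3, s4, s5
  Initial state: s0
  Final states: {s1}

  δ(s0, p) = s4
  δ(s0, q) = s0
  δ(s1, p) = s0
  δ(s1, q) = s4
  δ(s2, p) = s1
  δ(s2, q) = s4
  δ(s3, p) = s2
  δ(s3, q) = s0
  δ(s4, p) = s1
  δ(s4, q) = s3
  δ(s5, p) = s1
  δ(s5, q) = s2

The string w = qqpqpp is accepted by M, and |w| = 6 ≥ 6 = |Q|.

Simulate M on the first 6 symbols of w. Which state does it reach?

s1

State sequence: s0 -q-> s0 -q-> s0 -p-> s4 -q-> s3 -p-> s2 -p-> s1

After reading 6 characters, M is in state s1.
(This kind of state-tracing is the core of the pumping-lemma construction: with 6 states, pigeonhole forces a repeat within the first 6 steps.)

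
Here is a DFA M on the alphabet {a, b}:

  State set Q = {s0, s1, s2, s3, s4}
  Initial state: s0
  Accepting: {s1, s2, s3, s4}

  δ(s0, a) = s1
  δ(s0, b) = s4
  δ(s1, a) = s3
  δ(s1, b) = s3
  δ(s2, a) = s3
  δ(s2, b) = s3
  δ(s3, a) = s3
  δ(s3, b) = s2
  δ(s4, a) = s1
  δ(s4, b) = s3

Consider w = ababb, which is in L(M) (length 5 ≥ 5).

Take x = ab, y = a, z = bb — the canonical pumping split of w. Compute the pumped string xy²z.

xy^2z = ab·a·a·bb = abaabb.
Reading y = a takes M from s3 back to s3, so after x·y·y the machine is still in s3, and z then leads to the accepting state s3. Hence abaabb ∈ L(M).

abaabb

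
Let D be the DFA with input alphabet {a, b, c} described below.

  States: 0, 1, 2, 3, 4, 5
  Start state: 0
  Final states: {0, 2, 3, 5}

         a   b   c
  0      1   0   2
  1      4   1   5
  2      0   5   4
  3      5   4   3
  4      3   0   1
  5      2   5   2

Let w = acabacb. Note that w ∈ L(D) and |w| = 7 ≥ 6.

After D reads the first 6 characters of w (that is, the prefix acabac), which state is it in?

Run of D on the first 6 characters of w = a c a b a c:
  step 0: 0  (start)
  step 1: 1  (read a: 0→1)
  step 2: 5  (read c: 1→5)
  step 3: 2  (read a: 5→2)
  step 4: 5  (read b: 2→5)
  step 5: 2  (read a: 5→2)
  step 6: 4  (read c: 2→4)

After reading 6 characters, D is in state 4.

4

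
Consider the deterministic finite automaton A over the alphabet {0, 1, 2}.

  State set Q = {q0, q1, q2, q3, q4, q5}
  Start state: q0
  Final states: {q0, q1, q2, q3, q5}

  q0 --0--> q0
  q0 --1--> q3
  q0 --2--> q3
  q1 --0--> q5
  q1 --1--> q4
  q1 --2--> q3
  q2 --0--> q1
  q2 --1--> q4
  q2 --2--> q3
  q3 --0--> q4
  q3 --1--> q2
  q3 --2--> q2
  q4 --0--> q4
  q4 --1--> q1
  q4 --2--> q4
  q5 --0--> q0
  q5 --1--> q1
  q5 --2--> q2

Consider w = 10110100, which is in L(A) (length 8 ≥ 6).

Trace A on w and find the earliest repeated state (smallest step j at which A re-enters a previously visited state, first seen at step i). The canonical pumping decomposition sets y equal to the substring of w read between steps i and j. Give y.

Run of A on w = 1 0 1 1 0 1 0 0:
  step 0: q0  (start)
  step 1: q3  (read 1: q0→q3)
  step 2: q4  (read 0: q3→q4)
  step 3: q1  (read 1: q4→q1)
  step 4: q4  (read 1: q1→q4)   ← first repeat (q4 seen earlier)
  step 5: q4  (read 0: q4→q4)
  step 6: q1  (read 1: q4→q1)
  step 7: q5  (read 0: q1→q5)
  step 8: q0  (read 0: q5→q0)

So i = 2, j = 4, giving x = w[0:2] = 10, y = w[2:4] = 11, z = w[4:8] = 0100.
Check: |xy| = 4 ≤ 6 and |y| = 2 ≥ 1. Reading y takes A from q4 back to q4, so every xyⁱz is accepted.

11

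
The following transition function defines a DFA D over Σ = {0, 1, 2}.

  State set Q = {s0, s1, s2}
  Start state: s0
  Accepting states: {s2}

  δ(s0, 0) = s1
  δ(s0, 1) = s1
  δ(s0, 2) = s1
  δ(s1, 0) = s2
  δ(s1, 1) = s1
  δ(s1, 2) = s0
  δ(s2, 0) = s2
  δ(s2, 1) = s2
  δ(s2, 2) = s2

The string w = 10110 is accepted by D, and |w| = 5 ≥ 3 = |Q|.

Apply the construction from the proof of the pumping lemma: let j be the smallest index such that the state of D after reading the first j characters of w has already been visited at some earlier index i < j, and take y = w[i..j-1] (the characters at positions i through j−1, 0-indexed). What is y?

1

State sequence: s0 -1-> s1 -0-> s2 -1-> s2 -1-> s2 -0-> s2
First repeat at step 3: s2 was already visited.

So i = 2, j = 3, giving x = w[0:2] = 10, y = w[2:3] = 1, z = w[3:5] = 10.
Check: |xy| = 3 ≤ 3 and |y| = 1 ≥ 1. Reading y takes D from s2 back to s2, so every xyⁱz is accepted.
Since D has 3 states, any run of length ≥ 3 visits 3+1 states, so by pigeonhole some state repeats within the first 3 steps — that repeat gives the pumpable loop.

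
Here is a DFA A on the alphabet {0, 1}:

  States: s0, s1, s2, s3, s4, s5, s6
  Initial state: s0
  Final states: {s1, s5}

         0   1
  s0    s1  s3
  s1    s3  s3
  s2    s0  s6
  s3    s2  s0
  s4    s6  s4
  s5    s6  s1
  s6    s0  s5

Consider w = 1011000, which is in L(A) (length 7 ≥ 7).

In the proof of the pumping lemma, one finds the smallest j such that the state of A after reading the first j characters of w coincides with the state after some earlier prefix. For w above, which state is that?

s6

Run of A on w = 1 0 1 1 0 0 0:
  step 0: s0  (start)
  step 1: s3  (read 1: s0→s3)
  step 2: s2  (read 0: s3→s2)
  step 3: s6  (read 1: s2→s6)
  step 4: s5  (read 1: s6→s5)
  step 5: s6  (read 0: s5→s6)   ← first repeat (s6 seen earlier)
  step 6: s0  (read 0: s6→s0)
  step 7: s1  (read 0: s0→s1)

The earliest repeat is at step j = 5: A is in s6, which it already visited at step i = 3.
The DFA has 7 states, so the proof of the pumping lemma guarantees a repeated state among the first 7+1 visited; the segment between the two visits is the pumpable y.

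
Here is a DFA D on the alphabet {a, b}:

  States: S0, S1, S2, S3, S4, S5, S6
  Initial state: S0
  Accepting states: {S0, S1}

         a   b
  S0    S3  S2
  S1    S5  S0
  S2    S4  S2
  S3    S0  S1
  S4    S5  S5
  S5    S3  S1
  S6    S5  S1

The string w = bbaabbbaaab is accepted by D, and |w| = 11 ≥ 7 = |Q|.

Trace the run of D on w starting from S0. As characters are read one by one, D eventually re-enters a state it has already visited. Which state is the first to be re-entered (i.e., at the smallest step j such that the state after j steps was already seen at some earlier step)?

S2

Run of D on w = b b a a b b b a a a b:
  step 0: S0  (start)
  step 1: S2  (read b: S0→S2)
  step 2: S2  (read b: S2→S2)   ← first repeat (S2 seen earlier)
  step 3: S4  (read a: S2→S4)
  step 4: S5  (read a: S4→S5)
  step 5: S1  (read b: S5→S1)
  step 6: S0  (read b: S1→S0)
  step 7: S2  (read b: S0→S2)
  step 8: S4  (read a: S2→S4)
  step 9: S5  (read a: S4→S5)
  step 10: S3  (read a: S5→S3)
  step 11: S1  (read b: S3→S1)

The earliest repeat is at step j = 2: D is in S2, which it already visited at step i = 1.
Pumping length from the standard proof: p = 7 (the number of states). The repeated state found above gives |xy| = j ≤ 7 and |y| = j − i ≥ 1.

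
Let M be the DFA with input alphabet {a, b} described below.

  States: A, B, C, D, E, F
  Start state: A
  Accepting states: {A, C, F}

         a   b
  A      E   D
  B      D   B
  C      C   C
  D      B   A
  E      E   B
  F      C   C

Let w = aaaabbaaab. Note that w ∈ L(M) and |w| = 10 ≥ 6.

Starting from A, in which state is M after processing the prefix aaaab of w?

Run of M on the first 5 characters of w = a a a a b:
  step 0: A  (start)
  step 1: E  (read a: A→E)
  step 2: E  (read a: E→E)
  step 3: E  (read a: E→E)
  step 4: E  (read a: E→E)
  step 5: B  (read b: E→B)

After reading 5 characters, M is in state B.
(This kind of state-tracing is the core of the pumping-lemma construction: with 6 states, pigeonhole forces a repeat within the first 6 steps.)

B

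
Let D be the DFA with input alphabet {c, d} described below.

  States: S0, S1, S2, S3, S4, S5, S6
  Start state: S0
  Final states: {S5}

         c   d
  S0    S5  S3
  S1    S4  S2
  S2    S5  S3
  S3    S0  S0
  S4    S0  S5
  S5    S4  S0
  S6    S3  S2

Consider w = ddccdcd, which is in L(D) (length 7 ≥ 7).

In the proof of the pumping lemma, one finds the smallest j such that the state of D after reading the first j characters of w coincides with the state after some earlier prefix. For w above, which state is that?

State sequence: S0 -d-> S3 -d-> S0 -c-> S5 -c-> S4 -d-> S5 -c-> S4 -d-> S5
First repeat at step 2: S0 was already visited.

The earliest repeat is at step j = 2: D is in S0, which it already visited at step i = 0.
Since D has 7 states, any run of length ≥ 7 visits 7+1 states, so by pigeonhole some state repeats within the first 7 steps — that repeat gives the pumpable loop.

S0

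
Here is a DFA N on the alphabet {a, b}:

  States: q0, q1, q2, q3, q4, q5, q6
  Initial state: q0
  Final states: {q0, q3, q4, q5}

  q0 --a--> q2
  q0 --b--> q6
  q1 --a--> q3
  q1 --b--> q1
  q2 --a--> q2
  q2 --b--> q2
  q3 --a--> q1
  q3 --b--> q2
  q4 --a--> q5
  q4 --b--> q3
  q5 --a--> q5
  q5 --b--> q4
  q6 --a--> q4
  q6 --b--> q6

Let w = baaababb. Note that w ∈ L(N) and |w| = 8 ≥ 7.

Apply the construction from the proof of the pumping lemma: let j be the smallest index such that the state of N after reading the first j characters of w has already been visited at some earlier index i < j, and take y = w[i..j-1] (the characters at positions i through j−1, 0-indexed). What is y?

a

State sequence: q0 -b-> q6 -a-> q4 -a-> q5 -a-> q5 -b-> q4 -a-> q5 -b-> q4 -b-> q3
First repeat at step 4: q5 was already visited.

So i = 3, j = 4, giving x = w[0:3] = baa, y = w[3:4] = a, z = w[4:8] = babb.
Check: |xy| = 4 ≤ 7 and |y| = 1 ≥ 1. Reading y takes N from q5 back to q5, so every xyⁱz is accepted.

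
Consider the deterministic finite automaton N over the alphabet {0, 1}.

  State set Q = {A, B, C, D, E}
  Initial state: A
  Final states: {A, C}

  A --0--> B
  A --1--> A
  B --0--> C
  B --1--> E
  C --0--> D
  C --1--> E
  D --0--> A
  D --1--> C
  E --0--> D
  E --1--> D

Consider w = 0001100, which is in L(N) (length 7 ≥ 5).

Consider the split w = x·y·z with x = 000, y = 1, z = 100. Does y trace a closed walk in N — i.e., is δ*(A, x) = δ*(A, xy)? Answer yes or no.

State sequence: A -0-> B -0-> C -0-> D -1-> C

After x (step 3): D. After xy (step 4): C.
They differ (D ≠ C), so y is not a cycle from the state after x; this split is not the one the pumping-lemma construction produces, and pumping y need not keep the string in L(N).

no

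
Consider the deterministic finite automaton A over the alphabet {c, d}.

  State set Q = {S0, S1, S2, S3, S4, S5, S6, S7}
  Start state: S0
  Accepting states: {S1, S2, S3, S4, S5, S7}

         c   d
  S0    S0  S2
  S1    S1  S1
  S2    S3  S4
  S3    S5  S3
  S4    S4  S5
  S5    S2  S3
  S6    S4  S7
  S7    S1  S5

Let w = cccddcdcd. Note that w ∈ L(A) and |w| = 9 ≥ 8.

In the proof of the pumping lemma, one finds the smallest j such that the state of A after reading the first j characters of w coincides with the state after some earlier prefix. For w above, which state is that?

S0

State sequence: S0 -c-> S0 -c-> S0 -c-> S0 -d-> S2 -d-> S4 -c-> S4 -d-> S5 -c-> S2 -d-> S4
First repeat at step 1: S0 was already visited.

The earliest repeat is at step j = 1: A is in S0, which it already visited at step i = 0.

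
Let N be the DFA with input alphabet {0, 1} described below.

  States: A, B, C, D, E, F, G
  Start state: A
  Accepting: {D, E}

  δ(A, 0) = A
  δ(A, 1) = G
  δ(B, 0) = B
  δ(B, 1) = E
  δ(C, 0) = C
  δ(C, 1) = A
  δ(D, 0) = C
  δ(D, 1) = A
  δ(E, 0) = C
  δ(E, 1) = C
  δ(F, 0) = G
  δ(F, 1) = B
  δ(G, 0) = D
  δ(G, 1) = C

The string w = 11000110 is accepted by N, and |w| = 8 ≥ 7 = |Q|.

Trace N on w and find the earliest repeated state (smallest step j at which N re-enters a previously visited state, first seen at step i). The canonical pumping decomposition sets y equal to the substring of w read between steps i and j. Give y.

Run of N on w = 1 1 0 0 0 1 1 0:
  step 0: A  (start)
  step 1: G  (read 1: A→G)
  step 2: C  (read 1: G→C)
  step 3: C  (read 0: C→C)   ← first repeat (C seen earlier)
  step 4: C  (read 0: C→C)
  step 5: C  (read 0: C→C)
  step 6: A  (read 1: C→A)
  step 7: G  (read 1: A→G)
  step 8: D  (read 0: G→D)

So i = 2, j = 3, giving x = w[0:2] = 11, y = w[2:3] = 0, z = w[3:8] = 00110.
Check: |xy| = 3 ≤ 7 and |y| = 1 ≥ 1. Reading y takes N from C back to C, so every xyⁱz is accepted.

0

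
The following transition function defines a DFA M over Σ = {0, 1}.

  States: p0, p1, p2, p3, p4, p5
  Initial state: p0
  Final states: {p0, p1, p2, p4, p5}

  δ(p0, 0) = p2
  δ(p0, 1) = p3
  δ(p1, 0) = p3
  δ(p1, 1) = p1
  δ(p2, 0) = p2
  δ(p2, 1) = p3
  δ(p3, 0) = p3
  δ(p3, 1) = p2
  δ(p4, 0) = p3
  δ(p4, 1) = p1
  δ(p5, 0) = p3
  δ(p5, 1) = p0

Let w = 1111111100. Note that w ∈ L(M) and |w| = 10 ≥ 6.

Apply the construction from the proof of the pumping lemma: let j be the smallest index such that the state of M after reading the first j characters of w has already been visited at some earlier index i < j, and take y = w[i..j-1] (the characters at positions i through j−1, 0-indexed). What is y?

State sequence: p0 -1-> p3 -1-> p2 -1-> p3 -1-> p2 -1-> p3 -1-> p2 -1-> p3 -1-> p2 -0-> p2 -0-> p2
First repeat at step 3: p3 was already visited.

So i = 1, j = 3, giving x = w[0:1] = 1, y = w[1:3] = 11, z = w[3:10] = 1111100.
Check: |xy| = 3 ≤ 6 and |y| = 2 ≥ 1. Reading y takes M from p3 back to p3, so every xyⁱz is accepted.
The DFA has 6 states, so the proof of the pumping lemma guarantees a repeated state among the first 6+1 visited; the segment between the two visits is the pumpable y.

11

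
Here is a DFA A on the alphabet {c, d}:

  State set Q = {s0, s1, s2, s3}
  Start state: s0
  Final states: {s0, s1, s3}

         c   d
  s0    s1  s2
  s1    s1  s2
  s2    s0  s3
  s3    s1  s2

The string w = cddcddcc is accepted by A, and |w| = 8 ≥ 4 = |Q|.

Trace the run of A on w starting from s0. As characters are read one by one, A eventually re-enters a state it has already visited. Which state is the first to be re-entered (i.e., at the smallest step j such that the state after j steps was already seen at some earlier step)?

s1

State sequence: s0 -c-> s1 -d-> s2 -d-> s3 -c-> s1 -d-> s2 -d-> s3 -c-> s1 -c-> s1
First repeat at step 4: s1 was already visited.

The earliest repeat is at step j = 4: A is in s1, which it already visited at step i = 1.
Since A has 4 states, any run of length ≥ 4 visits 4+1 states, so by pigeonhole some state repeats within the first 4 steps — that repeat gives the pumpable loop.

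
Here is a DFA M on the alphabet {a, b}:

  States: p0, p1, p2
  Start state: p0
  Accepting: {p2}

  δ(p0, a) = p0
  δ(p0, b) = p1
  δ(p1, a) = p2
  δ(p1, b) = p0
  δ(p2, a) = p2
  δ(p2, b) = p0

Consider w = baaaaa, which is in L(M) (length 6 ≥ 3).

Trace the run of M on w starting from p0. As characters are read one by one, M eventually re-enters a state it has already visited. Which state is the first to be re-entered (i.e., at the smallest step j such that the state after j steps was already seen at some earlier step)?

State sequence: p0 -b-> p1 -a-> p2 -a-> p2 -a-> p2 -a-> p2 -a-> p2
First repeat at step 3: p2 was already visited.

The earliest repeat is at step j = 3: M is in p2, which it already visited at step i = 2.

p2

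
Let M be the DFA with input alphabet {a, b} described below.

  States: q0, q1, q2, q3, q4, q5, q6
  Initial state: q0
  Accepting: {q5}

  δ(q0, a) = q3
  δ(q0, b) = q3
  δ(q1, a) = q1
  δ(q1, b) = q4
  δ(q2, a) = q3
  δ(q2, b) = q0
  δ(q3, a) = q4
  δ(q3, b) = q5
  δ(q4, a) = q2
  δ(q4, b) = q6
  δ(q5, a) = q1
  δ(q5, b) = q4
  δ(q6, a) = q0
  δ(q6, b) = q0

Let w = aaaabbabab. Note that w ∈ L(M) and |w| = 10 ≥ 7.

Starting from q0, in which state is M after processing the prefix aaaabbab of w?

q0

State sequence: q0 -a-> q3 -a-> q4 -a-> q2 -a-> q3 -b-> q5 -b-> q4 -a-> q2 -b-> q0

After reading 8 characters, M is in state q0.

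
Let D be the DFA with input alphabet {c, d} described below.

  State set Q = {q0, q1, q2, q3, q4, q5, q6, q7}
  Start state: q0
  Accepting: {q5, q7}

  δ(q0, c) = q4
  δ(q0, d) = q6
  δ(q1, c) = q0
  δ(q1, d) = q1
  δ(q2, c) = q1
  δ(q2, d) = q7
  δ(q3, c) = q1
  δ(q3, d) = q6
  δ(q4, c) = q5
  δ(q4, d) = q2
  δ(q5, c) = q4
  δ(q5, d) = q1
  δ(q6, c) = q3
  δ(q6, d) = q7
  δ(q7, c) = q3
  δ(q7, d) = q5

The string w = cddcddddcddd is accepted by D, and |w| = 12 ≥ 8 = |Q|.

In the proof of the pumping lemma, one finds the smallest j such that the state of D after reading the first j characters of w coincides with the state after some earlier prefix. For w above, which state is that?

q7

State sequence: q0 -c-> q4 -d-> q2 -d-> q7 -c-> q3 -d-> q6 -d-> q7 -d-> q5 -d-> q1 -c-> q0 -d-> q6 -d-> q7 -d-> q5
First repeat at step 6: q7 was already visited.

The earliest repeat is at step j = 6: D is in q7, which it already visited at step i = 3.
Since D has 8 states, any run of length ≥ 8 visits 8+1 states, so by pigeonhole some state repeats within the first 8 steps — that repeat gives the pumpable loop.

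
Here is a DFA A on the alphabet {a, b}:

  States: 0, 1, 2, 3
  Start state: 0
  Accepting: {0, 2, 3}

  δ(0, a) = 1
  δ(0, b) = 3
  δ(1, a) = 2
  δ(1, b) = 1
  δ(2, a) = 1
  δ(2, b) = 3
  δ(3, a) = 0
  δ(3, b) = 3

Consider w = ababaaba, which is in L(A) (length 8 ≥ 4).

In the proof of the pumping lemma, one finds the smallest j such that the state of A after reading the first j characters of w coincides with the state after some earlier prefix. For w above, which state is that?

1

Run of A on w = a b a b a a b a:
  step 0: 0  (start)
  step 1: 1  (read a: 0→1)
  step 2: 1  (read b: 1→1)   ← first repeat (1 seen earlier)
  step 3: 2  (read a: 1→2)
  step 4: 3  (read b: 2→3)
  step 5: 0  (read a: 3→0)
  step 6: 1  (read a: 0→1)
  step 7: 1  (read b: 1→1)
  step 8: 2  (read a: 1→2)

The earliest repeat is at step j = 2: A is in 1, which it already visited at step i = 1.
The DFA has 4 states, so the proof of the pumping lemma guarantees a repeated state among the first 4+1 visited; the segment between the two visits is the pumpable y.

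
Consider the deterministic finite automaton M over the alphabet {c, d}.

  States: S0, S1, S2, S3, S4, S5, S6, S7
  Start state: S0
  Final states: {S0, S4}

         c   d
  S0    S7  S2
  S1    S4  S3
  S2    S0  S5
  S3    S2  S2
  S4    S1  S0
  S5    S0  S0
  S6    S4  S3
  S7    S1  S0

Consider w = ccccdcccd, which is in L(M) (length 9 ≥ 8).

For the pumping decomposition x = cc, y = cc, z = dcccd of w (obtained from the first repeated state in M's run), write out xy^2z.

ccccccdcccd

xy^2z = cc·cc·cc·dcccd = ccccccdcccd.
Reading y = cc takes M from S1 back to S1, so after x·y·y the machine is still in S1, and z then leads to the accepting state S0. Hence ccccccdcccd ∈ L(M).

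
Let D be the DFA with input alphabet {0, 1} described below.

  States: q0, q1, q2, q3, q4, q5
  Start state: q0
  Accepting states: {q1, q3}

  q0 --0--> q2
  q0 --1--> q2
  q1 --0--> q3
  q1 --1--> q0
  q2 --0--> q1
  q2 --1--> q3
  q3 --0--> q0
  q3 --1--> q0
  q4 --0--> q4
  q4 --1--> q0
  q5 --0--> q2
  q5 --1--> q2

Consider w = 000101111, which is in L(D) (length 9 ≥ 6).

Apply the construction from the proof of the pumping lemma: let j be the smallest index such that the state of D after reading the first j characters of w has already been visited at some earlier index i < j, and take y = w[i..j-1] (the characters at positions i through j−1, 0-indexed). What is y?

State sequence: q0 -0-> q2 -0-> q1 -0-> q3 -1-> q0 -0-> q2 -1-> q3 -1-> q0 -1-> q2 -1-> q3
First repeat at step 4: q0 was already visited.

So i = 0, j = 4, giving x = w[0:0] = ε, y = w[0:4] = 0001, z = w[4:9] = 01111.
Check: |xy| = 4 ≤ 6 and |y| = 4 ≥ 1. Reading y takes D from q0 back to q0, so every xyⁱz is accepted.

0001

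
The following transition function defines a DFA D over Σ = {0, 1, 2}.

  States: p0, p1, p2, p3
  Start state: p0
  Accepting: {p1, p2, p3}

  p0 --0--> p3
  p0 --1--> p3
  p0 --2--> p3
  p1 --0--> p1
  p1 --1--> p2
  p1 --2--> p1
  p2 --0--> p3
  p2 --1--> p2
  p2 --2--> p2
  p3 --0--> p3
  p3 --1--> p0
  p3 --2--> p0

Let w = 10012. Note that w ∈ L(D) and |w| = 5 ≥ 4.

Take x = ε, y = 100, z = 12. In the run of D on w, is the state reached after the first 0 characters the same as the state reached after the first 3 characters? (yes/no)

Run of D on the first 3 characters of w = 1 0 0:
  step 0: p0  (start)
  step 1: p3  (read 1: p0→p3)
  step 2: p3  (read 0: p3→p3)
  step 3: p3  (read 0: p3→p3)

After x (step 0): p0. After xy (step 3): p3.
They differ (p0 ≠ p3), so y is not a cycle from the state after x; this split is not the one the pumping-lemma construction produces, and pumping y need not keep the string in L(D).

no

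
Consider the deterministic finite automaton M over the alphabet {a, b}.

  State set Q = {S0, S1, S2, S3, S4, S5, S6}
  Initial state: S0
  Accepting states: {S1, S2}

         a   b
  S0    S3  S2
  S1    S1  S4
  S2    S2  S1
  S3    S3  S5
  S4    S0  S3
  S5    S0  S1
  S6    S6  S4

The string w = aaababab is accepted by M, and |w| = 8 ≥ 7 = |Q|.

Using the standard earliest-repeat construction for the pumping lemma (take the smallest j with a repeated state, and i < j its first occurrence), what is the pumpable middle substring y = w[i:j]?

a

Run of M on w = a a a b a b a b:
  step 0: S0  (start)
  step 1: S3  (read a: S0→S3)
  step 2: S3  (read a: S3→S3)   ← first repeat (S3 seen earlier)
  step 3: S3  (read a: S3→S3)
  step 4: S5  (read b: S3→S5)
  step 5: S0  (read a: S5→S0)
  step 6: S2  (read b: S0→S2)
  step 7: S2  (read a: S2→S2)
  step 8: S1  (read b: S2→S1)

So i = 1, j = 2, giving x = w[0:1] = a, y = w[1:2] = a, z = w[2:8] = ababab.
Check: |xy| = 2 ≤ 7 and |y| = 1 ≥ 1. Reading y takes M from S3 back to S3, so every xyⁱz is accepted.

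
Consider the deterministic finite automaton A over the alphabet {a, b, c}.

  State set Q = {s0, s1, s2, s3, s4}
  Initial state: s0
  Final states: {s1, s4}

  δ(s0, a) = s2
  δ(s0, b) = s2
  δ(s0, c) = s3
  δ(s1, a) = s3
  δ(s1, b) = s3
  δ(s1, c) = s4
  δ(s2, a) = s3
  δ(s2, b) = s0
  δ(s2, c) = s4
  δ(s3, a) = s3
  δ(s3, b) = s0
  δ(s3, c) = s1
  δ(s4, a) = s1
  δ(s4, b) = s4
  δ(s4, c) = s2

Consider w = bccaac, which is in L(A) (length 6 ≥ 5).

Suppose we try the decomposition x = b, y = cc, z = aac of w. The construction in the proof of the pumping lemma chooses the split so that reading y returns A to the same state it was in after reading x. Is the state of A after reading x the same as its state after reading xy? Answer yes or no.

yes

State sequence: s0 -b-> s2 -c-> s4 -c-> s2

After x (step 1): s2. After xy (step 3): s2.
They match, so y = cc drives A around a cycle from s2 back to itself; pumping y any number of times keeps A in s2 before reading z, and xyⁱz ∈ L(A) for every i ≥ 0.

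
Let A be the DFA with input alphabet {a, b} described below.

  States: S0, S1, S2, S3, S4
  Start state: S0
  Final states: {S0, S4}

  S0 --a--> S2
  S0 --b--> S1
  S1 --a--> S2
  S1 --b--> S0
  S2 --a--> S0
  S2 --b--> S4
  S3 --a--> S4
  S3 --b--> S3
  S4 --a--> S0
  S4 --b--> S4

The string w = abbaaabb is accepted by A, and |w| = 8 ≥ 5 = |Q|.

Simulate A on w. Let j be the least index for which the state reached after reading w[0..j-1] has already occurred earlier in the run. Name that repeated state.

S4

Run of A on w = a b b a a a b b:
  step 0: S0  (start)
  step 1: S2  (read a: S0→S2)
  step 2: S4  (read b: S2→S4)
  step 3: S4  (read b: S4→S4)   ← first repeat (S4 seen earlier)
  step 4: S0  (read a: S4→S0)
  step 5: S2  (read a: S0→S2)
  step 6: S0  (read a: S2→S0)
  step 7: S1  (read b: S0→S1)
  step 8: S0  (read b: S1→S0)

The earliest repeat is at step j = 3: A is in S4, which it already visited at step i = 2.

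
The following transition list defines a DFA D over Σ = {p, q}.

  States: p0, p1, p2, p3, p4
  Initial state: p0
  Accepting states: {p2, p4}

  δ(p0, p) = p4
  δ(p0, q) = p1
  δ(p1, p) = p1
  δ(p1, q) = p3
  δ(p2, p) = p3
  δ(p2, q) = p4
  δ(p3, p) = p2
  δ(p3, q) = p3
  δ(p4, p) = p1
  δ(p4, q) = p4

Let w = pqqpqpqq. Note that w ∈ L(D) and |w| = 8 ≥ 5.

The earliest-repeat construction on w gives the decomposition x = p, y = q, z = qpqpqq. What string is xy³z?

xy^3z = p·q·q·q·qpqpqq = pqqqqpqpqq.
Reading y = q takes D from p4 back to p4, so after x·y·y·y the machine is still in p4, and z then leads to the accepting state p4. Hence pqqqqpqpqq ∈ L(D).

pqqqqpqpqq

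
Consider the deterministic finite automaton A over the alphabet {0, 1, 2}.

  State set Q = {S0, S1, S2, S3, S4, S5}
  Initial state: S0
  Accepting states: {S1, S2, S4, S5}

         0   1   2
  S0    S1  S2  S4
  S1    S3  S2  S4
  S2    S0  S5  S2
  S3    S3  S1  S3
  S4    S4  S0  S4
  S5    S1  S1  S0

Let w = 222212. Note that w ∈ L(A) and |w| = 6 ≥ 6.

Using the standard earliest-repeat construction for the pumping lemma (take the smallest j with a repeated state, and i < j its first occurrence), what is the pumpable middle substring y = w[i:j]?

2

Run of A on w = 2 2 2 2 1 2:
  step 0: S0  (start)
  step 1: S4  (read 2: S0→S4)
  step 2: S4  (read 2: S4→S4)   ← first repeat (S4 seen earlier)
  step 3: S4  (read 2: S4→S4)
  step 4: S4  (read 2: S4→S4)
  step 5: S0  (read 1: S4→S0)
  step 6: S4  (read 2: S0→S4)

So i = 1, j = 2, giving x = w[0:1] = 2, y = w[1:2] = 2, z = w[2:6] = 2212.
Check: |xy| = 2 ≤ 6 and |y| = 1 ≥ 1. Reading y takes A from S4 back to S4, so every xyⁱz is accepted.
Since A has 6 states, any run of length ≥ 6 visits 6+1 states, so by pigeonhole some state repeats within the first 6 steps — that repeat gives the pumpable loop.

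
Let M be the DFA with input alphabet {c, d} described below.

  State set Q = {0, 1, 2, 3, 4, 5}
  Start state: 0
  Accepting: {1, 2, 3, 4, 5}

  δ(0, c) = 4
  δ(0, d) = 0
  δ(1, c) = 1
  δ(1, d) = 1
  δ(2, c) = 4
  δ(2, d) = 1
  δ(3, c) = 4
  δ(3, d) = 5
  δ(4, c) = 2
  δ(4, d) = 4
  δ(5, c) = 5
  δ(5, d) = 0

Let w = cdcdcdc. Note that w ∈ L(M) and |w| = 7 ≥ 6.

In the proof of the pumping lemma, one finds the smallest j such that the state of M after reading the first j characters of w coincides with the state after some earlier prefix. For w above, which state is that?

4

State sequence: 0 -c-> 4 -d-> 4 -c-> 2 -d-> 1 -c-> 1 -d-> 1 -c-> 1
First repeat at step 2: 4 was already visited.

The earliest repeat is at step j = 2: M is in 4, which it already visited at step i = 1.
With |Q| = 6, pigeonhole forces a state repeat no later than step 6; the substring read between the first and second visits to that state can be pumped.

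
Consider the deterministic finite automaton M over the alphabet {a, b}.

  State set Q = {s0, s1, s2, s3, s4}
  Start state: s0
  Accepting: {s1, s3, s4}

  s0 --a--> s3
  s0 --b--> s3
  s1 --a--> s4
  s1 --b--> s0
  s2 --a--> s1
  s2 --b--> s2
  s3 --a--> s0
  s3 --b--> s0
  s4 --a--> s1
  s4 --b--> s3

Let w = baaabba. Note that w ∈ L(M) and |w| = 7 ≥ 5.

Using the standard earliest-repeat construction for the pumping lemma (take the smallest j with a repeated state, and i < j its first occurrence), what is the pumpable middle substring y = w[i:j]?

ba

Run of M on w = b a a a b b a:
  step 0: s0  (start)
  step 1: s3  (read b: s0→s3)
  step 2: s0  (read a: s3→s0)   ← first repeat (s0 seen earlier)
  step 3: s3  (read a: s0→s3)
  step 4: s0  (read a: s3→s0)
  step 5: s3  (read b: s0→s3)
  step 6: s0  (read b: s3→s0)
  step 7: s3  (read a: s0→s3)

So i = 0, j = 2, giving x = w[0:0] = ε, y = w[0:2] = ba, z = w[2:7] = aabba.
Check: |xy| = 2 ≤ 5 and |y| = 2 ≥ 1. Reading y takes M from s0 back to s0, so every xyⁱz is accepted.
With |Q| = 5, pigeonhole forces a state repeat no later than step 5; the substring read between the first and second visits to that state can be pumped.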